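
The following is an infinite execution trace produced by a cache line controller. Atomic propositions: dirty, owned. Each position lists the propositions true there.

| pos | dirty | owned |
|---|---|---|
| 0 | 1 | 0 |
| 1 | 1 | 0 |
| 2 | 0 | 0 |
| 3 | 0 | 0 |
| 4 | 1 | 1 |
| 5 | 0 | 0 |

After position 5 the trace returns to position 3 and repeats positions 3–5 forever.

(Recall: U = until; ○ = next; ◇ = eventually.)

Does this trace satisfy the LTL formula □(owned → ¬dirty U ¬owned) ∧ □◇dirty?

owned → ¬dirty U ¬owned must hold at every position from 0 onward. It fails at position 4, so □(owned → ¬dirty U ¬owned) is false.
Positions where owned holds: 4.
Check ¬dirty U ¬owned at each: 4→fails.
◇dirty holds at every position 0..5, and those are all positions ever visited, so □◇dirty holds.
At position 0: □(owned → ¬dirty U ¬owned) is false; □◇dirty is true; so □(owned → ¬dirty U ¬owned) ∧ □◇dirty is false.

Violated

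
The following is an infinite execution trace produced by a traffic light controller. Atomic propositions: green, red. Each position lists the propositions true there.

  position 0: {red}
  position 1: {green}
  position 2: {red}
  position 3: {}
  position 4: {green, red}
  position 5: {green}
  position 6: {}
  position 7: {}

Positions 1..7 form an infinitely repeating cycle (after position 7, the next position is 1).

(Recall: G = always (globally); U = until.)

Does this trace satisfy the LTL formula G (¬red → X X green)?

¬red → X X green must hold at every position from 0 onward. It fails at position 1, so G (¬red → X X green) is false.
Positions where ¬red holds: 1, 3, 5, 6, 7.
Check X X green at each: 1→fails, 3→ok, 5→fails, 6→ok, 7→fails.

Does not hold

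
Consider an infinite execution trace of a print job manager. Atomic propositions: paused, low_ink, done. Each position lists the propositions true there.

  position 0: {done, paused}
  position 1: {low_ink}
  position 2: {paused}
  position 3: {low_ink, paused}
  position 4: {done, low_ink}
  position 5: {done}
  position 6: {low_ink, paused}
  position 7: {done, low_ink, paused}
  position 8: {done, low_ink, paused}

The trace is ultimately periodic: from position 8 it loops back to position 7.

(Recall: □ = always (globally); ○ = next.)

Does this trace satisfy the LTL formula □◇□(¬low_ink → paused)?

◇□(¬low_ink → paused) holds at every position 0..8, and those are all positions ever visited, so □◇□(¬low_ink → paused) holds.

Satisfied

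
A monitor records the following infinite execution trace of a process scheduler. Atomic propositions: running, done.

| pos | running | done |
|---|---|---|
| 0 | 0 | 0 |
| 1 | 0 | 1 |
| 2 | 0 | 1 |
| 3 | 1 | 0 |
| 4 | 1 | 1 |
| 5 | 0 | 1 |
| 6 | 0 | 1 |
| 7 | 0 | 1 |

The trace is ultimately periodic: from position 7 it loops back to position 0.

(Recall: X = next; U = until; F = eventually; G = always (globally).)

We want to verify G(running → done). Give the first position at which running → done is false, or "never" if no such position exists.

Check running → done at each position in order: 0 ✓, 1 ✓, 2 ✓.
At position 3 the labels are {running}, so running → done is false there. This is the first violation.

3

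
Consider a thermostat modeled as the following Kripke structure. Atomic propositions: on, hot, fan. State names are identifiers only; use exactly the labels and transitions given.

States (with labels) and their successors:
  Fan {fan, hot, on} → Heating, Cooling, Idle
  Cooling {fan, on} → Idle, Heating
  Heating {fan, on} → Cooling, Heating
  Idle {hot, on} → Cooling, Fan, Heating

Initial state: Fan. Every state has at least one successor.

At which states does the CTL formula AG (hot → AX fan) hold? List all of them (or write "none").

none

States satisfying hot → AX fan: {Cooling, Heating, Idle}.
States satisfying AG (hot → AX fan): ∅.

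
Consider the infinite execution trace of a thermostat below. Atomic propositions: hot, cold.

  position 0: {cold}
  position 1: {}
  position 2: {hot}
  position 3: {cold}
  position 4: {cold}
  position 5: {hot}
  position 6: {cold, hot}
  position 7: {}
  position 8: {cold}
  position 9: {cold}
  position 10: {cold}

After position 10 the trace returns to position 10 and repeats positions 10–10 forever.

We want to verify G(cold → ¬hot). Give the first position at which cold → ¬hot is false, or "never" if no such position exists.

6

Check cold → ¬hot at each position in order: 0 ✓, 1 ✓, 2 ✓, 3 ✓, 4 ✓, 5 ✓.
At position 6 the labels are {cold, hot}, so cold → ¬hot is false there. This is the first violation.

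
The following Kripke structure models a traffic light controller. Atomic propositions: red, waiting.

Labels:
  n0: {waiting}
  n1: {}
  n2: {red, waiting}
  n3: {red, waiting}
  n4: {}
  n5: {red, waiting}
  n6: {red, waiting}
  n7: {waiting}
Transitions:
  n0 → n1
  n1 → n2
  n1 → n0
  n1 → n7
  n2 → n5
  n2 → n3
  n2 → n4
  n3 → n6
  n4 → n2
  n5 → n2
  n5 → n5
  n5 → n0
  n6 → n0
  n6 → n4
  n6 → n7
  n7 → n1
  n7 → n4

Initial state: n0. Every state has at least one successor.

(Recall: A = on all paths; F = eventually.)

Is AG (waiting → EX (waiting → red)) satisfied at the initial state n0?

States satisfying waiting → EX (waiting → red): {n0, n1, n2, n3, n4, n5, n6, n7}.
States satisfying AG (waiting → EX (waiting → red)): {n0, n1, n2, n3, n4, n5, n6, n7}.
Every state reachable from n0 satisfies waiting → EX (waiting → red).
n0 ∈ Sat(AG (waiting → EX (waiting → red))).

Yes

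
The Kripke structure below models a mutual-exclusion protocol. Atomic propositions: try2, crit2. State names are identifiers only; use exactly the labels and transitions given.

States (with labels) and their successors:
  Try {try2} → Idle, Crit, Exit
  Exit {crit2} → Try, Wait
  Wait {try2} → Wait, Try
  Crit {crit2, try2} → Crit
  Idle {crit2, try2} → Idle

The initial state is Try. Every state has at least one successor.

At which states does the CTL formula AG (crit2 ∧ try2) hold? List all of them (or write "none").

{Crit, Idle}

States satisfying crit2 ∧ try2: {Crit, Idle}.
States satisfying AG (crit2 ∧ try2): {Crit, Idle}.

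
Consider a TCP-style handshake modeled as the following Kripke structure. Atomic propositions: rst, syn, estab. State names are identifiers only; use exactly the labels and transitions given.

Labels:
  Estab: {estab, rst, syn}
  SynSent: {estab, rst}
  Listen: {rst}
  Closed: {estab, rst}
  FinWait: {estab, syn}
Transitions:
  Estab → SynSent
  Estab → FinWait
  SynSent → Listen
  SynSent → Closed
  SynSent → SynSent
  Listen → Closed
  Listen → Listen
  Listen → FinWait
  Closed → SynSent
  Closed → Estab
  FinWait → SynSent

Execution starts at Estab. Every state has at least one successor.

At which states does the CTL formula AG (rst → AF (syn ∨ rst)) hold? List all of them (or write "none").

{Estab, SynSent, Listen, Closed, FinWait}

States satisfying rst → AF (syn ∨ rst): {Estab, SynSent, Listen, Closed, FinWait}.
States satisfying AG (rst → AF (syn ∨ rst)): {Estab, SynSent, Listen, Closed, FinWait}.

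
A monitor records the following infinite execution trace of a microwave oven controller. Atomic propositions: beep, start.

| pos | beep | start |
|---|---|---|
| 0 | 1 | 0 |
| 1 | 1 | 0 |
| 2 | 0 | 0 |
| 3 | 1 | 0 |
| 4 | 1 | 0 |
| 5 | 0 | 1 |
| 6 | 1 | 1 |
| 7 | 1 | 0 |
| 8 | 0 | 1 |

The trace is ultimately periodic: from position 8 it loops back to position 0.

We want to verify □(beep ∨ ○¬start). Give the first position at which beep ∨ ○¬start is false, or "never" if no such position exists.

5

Check beep ∨ ○¬start at each position in order: 0 ✓, 1 ✓, 2 ✓, 3 ✓, 4 ✓.
At position 5 the labels are {start} and the next position 6 has {beep, start}, so beep ∨ ○¬start is false there. This is the first violation.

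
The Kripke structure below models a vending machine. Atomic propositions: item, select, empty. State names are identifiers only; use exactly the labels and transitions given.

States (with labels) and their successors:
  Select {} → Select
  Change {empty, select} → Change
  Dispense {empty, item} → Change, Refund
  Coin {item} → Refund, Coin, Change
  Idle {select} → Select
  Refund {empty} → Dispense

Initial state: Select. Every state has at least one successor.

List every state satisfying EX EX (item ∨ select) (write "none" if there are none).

States satisfying EX (item ∨ select): {Change, Dispense, Coin, Refund}.
States satisfying EX EX (item ∨ select): {Change, Dispense, Coin, Refund}.

{Change, Dispense, Coin, Refund}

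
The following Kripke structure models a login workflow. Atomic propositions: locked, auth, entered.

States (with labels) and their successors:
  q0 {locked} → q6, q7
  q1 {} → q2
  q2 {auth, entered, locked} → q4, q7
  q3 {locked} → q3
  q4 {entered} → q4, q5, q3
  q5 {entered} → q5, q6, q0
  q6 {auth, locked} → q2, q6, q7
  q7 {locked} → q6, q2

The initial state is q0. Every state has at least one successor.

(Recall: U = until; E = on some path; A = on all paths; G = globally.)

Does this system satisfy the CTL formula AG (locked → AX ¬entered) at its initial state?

Violated

States satisfying locked → AX ¬entered: {q0, q1, q3, q4, q5}.
States satisfying AG (locked → AX ¬entered): {q3}.
q2 is reachable from q0 and violates locked → AX ¬entered, so AG fails at q0.
q0 ∉ Sat(AG (locked → AX ¬entered)).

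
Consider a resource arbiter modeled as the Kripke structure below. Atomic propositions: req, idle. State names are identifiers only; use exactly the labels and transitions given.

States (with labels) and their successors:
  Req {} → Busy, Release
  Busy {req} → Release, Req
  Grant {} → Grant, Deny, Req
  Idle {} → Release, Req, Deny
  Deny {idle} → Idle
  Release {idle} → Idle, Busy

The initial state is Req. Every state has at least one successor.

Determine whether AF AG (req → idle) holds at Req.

States satisfying AG (req → idle): ∅.
States satisfying AF AG (req → idle): ∅.
There is a path from Req along which AG (req → idle) never holds.
Req ∉ Sat(AF AG (req → idle)).

No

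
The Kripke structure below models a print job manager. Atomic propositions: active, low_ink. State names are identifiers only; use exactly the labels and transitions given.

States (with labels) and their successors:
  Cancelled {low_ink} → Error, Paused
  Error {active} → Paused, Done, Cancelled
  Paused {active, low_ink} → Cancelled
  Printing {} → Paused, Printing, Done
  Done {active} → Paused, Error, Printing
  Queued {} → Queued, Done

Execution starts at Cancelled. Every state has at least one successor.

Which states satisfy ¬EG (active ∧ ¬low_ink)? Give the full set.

{Cancelled, Paused, Printing, Queued}

States satisfying active ∧ ¬low_ink: {Error, Done}.
States satisfying EG (active ∧ ¬low_ink): {Error, Done}.
States satisfying ¬EG (active ∧ ¬low_ink): {Cancelled, Paused, Printing, Queued}.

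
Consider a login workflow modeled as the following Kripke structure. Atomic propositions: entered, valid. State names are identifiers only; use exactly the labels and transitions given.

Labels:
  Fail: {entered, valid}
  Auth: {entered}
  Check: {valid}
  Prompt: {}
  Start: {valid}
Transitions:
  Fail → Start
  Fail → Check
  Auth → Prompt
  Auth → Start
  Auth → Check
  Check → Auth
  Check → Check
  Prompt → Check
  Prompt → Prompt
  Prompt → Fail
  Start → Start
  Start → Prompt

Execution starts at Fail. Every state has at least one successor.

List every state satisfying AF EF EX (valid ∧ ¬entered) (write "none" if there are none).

States satisfying EF EX (valid ∧ ¬entered): {Fail, Auth, Check, Prompt, Start}.
States satisfying AF EF EX (valid ∧ ¬entered): {Fail, Auth, Check, Prompt, Start}.

{Fail, Auth, Check, Prompt, Start}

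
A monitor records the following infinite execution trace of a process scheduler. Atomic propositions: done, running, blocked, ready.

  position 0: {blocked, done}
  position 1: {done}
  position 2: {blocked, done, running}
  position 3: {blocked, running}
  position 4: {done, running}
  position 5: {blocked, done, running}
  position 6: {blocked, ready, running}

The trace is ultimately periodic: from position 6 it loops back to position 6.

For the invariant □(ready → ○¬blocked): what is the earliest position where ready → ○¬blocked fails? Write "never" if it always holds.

6

Check ready → ○¬blocked at each position in order: 0 ✓, 1 ✓, 2 ✓, 3 ✓, 4 ✓, 5 ✓.
At position 6 the labels are {blocked, ready, running} and the next position 6 has {blocked, ready, running}, so ready → ○¬blocked is false there. This is the first violation.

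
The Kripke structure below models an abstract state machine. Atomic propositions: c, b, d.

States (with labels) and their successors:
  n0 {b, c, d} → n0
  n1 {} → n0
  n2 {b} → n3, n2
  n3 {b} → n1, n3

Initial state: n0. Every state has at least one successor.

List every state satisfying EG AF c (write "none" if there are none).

States satisfying AF c: {n0, n1}.
States satisfying EG AF c: {n0, n1}.

{n0, n1}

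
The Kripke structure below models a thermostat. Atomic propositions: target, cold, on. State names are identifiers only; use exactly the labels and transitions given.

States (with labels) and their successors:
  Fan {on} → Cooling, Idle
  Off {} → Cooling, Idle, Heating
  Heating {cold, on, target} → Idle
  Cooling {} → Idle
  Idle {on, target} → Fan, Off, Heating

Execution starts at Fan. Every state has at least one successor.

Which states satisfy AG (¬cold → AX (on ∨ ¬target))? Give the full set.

States satisfying ¬cold → AX (on ∨ ¬target): {Fan, Off, Heating, Cooling, Idle}.
States satisfying AG (¬cold → AX (on ∨ ¬target)): {Fan, Off, Heating, Cooling, Idle}.

{Fan, Off, Heating, Cooling, Idle}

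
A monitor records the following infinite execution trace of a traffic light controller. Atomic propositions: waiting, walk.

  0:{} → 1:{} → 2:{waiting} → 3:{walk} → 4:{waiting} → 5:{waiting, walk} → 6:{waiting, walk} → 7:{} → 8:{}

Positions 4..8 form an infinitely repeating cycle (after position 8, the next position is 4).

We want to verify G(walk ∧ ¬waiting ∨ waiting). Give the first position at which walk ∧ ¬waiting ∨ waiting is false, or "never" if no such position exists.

0

At position 0 the labels are {}, so walk ∧ ¬waiting ∨ waiting is false there. This is the first violation.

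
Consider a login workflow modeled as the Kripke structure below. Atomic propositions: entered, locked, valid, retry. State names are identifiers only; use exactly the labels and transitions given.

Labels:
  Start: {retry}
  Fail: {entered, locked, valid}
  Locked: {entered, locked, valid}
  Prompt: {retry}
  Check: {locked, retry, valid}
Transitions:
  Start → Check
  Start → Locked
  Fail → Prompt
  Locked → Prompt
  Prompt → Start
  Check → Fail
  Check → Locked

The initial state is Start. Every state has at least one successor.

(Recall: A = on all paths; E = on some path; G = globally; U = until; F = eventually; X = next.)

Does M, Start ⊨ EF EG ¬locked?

States satisfying EG ¬locked: ∅.
States satisfying EF EG ¬locked: ∅.
No suitable path/successor from Start witnesses the formula.
Start ∉ Sat(EF EG ¬locked).

Does not hold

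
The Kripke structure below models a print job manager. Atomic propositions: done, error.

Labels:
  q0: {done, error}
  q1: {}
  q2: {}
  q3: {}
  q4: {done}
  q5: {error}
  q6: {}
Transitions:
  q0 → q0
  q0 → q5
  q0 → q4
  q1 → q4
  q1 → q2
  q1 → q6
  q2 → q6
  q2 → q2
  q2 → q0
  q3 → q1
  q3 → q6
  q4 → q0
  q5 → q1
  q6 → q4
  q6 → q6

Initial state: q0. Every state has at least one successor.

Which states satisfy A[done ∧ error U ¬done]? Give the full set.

States satisfying done ∧ error: {q0}.
States satisfying ¬done: {q1, q2, q3, q5, q6}.
States satisfying A[done ∧ error U ¬done]: {q1, q2, q3, q5, q6}.

{q1, q2, q3, q5, q6}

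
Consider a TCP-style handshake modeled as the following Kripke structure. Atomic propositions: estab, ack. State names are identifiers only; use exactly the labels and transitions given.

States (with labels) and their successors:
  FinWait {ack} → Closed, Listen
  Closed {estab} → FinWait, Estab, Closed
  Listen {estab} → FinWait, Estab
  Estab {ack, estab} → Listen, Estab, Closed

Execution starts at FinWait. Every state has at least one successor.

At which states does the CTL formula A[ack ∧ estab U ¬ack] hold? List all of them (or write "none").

{Closed, Listen}

States satisfying ack ∧ estab: {Estab}.
States satisfying ¬ack: {Closed, Listen}.
States satisfying A[ack ∧ estab U ¬ack]: {Closed, Listen}.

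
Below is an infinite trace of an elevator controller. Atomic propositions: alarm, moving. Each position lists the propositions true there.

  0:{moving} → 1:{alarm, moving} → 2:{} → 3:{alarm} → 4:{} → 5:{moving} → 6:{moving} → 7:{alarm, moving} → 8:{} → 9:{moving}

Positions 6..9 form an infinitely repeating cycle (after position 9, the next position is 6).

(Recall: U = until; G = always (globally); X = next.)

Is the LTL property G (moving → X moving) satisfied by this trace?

Does not hold

moving → X moving must hold at every position from 0 onward. It fails at position 1, so G (moving → X moving) is false.
Positions where moving holds: 0, 1, 5, 6, 7, 9.
Check X moving at each: 0→ok, 1→fails, 5→ok, 6→ok, 7→fails, 9→ok.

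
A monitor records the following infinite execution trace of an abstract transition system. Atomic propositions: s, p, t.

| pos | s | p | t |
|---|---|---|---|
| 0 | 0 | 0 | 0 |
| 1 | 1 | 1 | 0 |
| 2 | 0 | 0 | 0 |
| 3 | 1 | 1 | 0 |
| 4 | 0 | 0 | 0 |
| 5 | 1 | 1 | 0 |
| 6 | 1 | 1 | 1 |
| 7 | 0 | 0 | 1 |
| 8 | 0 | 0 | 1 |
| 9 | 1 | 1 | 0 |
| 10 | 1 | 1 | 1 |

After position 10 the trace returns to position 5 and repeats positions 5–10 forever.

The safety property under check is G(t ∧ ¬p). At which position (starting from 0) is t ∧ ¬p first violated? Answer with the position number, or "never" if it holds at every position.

At position 0 the labels are {}, so t ∧ ¬p is false there. This is the first violation.

0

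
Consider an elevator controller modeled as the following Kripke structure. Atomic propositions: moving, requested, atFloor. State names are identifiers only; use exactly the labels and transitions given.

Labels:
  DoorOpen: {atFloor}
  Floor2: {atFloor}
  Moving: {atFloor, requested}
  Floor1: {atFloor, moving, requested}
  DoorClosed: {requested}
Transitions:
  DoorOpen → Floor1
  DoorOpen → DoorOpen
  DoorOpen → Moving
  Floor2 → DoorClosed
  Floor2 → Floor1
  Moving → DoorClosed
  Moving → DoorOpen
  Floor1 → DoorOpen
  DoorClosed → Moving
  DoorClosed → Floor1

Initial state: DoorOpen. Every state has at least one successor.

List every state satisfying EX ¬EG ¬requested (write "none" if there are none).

{DoorOpen, Floor2, Moving, DoorClosed}

States satisfying ¬EG ¬requested: {Floor2, Moving, Floor1, DoorClosed}.
States satisfying EX ¬EG ¬requested: {DoorOpen, Floor2, Moving, DoorClosed}.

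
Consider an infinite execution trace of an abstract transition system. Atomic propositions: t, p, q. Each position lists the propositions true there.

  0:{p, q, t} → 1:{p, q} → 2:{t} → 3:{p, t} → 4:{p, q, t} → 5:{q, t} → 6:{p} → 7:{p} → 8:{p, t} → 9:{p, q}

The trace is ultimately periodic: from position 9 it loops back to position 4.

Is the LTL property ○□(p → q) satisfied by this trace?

No

The position after 0 is 1; □(p → q) is false there.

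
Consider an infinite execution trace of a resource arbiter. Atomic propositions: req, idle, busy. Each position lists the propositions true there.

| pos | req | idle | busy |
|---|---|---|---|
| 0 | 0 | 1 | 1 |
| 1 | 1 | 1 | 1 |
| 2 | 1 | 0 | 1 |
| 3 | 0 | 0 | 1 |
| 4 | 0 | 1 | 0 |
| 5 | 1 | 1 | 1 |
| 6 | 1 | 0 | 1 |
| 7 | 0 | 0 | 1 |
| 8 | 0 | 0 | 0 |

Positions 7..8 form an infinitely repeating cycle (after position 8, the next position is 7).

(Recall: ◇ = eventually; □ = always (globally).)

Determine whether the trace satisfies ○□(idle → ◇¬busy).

The position after 0 is 1; □(idle → ◇¬busy) is true there.

Yes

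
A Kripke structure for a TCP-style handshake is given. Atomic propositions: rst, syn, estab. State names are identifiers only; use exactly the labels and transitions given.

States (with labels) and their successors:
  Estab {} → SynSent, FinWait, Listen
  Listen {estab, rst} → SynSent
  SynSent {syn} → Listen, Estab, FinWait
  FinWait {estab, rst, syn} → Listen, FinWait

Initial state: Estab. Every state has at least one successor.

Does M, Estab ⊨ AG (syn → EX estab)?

Satisfied

States satisfying syn → EX estab: {Estab, Listen, SynSent, FinWait}.
States satisfying AG (syn → EX estab): {Estab, Listen, SynSent, FinWait}.
Every state reachable from Estab satisfies syn → EX estab.
Estab ∈ Sat(AG (syn → EX estab)).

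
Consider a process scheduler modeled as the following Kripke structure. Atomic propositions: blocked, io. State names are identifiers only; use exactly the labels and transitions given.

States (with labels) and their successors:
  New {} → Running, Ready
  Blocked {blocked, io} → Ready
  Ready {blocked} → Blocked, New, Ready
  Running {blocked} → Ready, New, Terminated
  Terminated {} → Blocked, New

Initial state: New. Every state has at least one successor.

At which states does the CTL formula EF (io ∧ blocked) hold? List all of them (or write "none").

States satisfying io ∧ blocked: {Blocked}.
States satisfying EF (io ∧ blocked): {New, Blocked, Ready, Running, Terminated}.

{New, Blocked, Ready, Running, Terminated}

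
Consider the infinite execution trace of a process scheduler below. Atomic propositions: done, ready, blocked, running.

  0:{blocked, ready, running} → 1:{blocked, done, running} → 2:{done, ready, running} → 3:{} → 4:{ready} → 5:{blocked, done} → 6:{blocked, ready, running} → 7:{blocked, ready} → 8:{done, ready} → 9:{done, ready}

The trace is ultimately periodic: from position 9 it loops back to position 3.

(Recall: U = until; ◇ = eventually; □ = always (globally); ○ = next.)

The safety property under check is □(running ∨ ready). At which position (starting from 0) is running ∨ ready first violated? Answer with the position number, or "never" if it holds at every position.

3

Check running ∨ ready at each position in order: 0 ✓, 1 ✓, 2 ✓.
At position 3 the labels are {}, so running ∨ ready is false there. This is the first violation.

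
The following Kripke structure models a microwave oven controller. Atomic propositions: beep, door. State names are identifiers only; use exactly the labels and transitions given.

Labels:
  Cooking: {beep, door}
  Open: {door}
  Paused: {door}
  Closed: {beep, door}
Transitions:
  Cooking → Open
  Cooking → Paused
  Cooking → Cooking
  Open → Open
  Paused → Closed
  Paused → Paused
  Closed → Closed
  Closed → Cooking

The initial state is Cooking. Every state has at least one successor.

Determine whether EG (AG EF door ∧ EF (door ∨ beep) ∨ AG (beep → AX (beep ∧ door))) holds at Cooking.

Yes

States satisfying EG (AG EF door ∧ EF (door ∨ beep) ∨ AG (beep → AX (beep ∧ door))): {Cooking, Open, Paused, Closed}.
Cooking ∈ Sat(EG (AG EF door ∧ EF (door ∨ beep) ∨ AG (beep → AX (beep ∧ door)))).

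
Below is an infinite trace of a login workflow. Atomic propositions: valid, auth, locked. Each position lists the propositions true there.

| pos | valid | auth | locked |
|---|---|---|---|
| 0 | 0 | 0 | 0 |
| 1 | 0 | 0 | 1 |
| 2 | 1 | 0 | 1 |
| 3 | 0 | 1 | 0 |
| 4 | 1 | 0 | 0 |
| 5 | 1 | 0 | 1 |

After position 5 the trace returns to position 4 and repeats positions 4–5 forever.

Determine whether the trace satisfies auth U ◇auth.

Yes

Walking from position 0: ◇auth first holds at position 0, and auth holds at every earlier position along the way, so auth U ◇auth holds.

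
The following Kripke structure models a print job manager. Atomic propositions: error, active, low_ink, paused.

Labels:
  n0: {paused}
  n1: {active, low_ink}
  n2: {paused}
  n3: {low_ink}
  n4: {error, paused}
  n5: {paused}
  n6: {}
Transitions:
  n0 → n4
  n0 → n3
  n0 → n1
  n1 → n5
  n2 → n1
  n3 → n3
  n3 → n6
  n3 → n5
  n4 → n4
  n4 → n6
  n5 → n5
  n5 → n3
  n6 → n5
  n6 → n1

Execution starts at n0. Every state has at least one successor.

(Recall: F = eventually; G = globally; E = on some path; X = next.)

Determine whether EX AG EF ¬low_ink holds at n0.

States satisfying AG EF ¬low_ink: {n0, n1, n2, n3, n4, n5, n6}.
States satisfying EX AG EF ¬low_ink: {n0, n1, n2, n3, n4, n5, n6}.
n0 ∈ Sat(EX AG EF ¬low_ink).

Yes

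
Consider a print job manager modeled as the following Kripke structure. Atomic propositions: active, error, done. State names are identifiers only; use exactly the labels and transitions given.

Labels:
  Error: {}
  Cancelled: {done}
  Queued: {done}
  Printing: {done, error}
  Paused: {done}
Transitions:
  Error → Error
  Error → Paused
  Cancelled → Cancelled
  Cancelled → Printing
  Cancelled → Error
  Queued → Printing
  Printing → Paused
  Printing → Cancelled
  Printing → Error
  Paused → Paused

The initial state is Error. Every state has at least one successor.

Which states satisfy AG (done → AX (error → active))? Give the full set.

States satisfying done → AX (error → active): {Error, Printing, Paused}.
States satisfying AG (done → AX (error → active)): {Error, Paused}.

{Error, Paused}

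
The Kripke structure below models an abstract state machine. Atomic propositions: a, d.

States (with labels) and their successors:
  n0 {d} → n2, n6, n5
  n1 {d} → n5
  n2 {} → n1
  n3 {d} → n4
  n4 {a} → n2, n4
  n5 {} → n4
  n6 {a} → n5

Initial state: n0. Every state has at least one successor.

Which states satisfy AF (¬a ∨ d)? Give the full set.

{n0, n1, n2, n3, n5, n6}

States satisfying ¬a ∨ d: {n0, n1, n2, n3, n5}.
States satisfying AF (¬a ∨ d): {n0, n1, n2, n3, n5, n6}.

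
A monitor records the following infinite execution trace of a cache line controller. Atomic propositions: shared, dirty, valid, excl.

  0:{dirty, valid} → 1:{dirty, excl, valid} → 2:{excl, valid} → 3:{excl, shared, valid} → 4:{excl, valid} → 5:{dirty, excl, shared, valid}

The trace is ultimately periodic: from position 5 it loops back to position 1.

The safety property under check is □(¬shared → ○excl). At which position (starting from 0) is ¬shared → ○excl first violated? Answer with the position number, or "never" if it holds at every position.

never

¬shared → ○excl holds at every position 0..5, and those are all the positions the trace ever visits, so the invariant □(¬shared → ○excl) is never violated.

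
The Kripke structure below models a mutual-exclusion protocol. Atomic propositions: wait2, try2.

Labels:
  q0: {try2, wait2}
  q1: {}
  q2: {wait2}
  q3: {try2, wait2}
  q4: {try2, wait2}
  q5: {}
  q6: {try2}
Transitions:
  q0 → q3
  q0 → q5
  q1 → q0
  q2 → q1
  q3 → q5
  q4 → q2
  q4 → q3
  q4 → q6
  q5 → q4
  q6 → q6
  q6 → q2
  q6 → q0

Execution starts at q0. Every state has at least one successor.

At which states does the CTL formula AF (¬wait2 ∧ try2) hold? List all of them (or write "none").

{q6}

States satisfying ¬wait2 ∧ try2: {q6}.
States satisfying AF (¬wait2 ∧ try2): {q6}.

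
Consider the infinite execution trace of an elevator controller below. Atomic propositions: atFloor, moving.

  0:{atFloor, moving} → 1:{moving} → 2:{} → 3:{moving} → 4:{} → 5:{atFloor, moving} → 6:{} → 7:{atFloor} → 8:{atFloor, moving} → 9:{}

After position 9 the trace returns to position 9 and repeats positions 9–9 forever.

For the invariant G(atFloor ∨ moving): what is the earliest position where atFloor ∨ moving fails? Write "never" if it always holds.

2

Check atFloor ∨ moving at each position in order: 0 ✓, 1 ✓.
At position 2 the labels are {}, so atFloor ∨ moving is false there. This is the first violation.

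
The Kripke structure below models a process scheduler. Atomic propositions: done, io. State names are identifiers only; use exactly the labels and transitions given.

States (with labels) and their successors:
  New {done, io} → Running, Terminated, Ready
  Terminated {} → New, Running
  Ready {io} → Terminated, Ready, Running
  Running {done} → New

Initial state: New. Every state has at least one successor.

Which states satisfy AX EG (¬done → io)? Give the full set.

States satisfying EG (¬done → io): {New, Ready, Running}.
States satisfying AX EG (¬done → io): {Terminated, Running}.

{Terminated, Running}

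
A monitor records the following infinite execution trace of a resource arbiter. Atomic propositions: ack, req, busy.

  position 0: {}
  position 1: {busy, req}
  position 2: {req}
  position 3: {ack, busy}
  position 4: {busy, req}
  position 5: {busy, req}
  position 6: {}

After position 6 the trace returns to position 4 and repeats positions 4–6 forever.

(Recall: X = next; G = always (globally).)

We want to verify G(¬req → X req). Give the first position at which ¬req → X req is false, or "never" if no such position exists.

¬req → X req holds at every position 0..6, and those are all the positions the trace ever visits, so the invariant G(¬req → X req) is never violated.

never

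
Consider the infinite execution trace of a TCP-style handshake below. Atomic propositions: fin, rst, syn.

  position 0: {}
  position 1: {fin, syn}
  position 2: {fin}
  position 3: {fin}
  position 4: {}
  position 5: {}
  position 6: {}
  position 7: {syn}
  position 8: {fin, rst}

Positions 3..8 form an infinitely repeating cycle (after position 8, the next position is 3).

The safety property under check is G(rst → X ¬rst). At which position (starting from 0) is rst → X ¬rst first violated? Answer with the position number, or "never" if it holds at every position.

rst → X ¬rst holds at every position 0..8, and those are all the positions the trace ever visits, so the invariant G(rst → X ¬rst) is never violated.

never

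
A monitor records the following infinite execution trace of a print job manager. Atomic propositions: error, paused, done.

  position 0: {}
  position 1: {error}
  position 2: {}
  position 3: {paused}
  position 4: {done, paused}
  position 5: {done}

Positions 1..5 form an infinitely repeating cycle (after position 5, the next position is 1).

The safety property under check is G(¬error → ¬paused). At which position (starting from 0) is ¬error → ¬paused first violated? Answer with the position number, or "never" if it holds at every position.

3

Check ¬error → ¬paused at each position in order: 0 ✓, 1 ✓, 2 ✓.
At position 3 the labels are {paused}, so ¬error → ¬paused is false there. This is the first violation.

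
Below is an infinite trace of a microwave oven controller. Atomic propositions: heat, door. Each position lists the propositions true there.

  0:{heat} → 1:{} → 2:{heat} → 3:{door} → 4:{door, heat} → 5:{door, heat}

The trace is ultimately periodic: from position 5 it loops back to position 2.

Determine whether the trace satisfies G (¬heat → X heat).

¬heat → X heat holds at every position 0..5, and those are all positions ever visited, so G (¬heat → X heat) holds.
Positions where ¬heat holds: 1, 3.
Check X heat at each: 1→ok, 3→ok.

Yes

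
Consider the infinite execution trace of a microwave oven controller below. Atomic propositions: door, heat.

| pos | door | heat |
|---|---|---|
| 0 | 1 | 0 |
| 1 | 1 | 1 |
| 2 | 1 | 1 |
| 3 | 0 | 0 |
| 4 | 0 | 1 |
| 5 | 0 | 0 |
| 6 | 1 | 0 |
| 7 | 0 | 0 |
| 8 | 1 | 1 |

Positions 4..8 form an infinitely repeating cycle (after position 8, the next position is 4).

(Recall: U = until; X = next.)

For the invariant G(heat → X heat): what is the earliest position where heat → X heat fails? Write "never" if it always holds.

Check heat → X heat at each position in order: 0 ✓, 1 ✓.
At position 2 the labels are {door, heat} and the next position 3 has {}, so heat → X heat is false there. This is the first violation.

2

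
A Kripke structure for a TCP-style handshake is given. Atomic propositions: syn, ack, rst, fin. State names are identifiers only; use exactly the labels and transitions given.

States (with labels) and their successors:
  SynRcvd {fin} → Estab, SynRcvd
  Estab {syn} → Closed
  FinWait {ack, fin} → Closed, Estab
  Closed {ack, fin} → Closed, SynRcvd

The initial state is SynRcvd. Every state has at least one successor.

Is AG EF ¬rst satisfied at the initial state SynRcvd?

Holds

States satisfying EF ¬rst: {SynRcvd, Estab, FinWait, Closed}.
States satisfying AG EF ¬rst: {SynRcvd, Estab, FinWait, Closed}.
Every state reachable from SynRcvd satisfies EF ¬rst.
SynRcvd ∈ Sat(AG EF ¬rst).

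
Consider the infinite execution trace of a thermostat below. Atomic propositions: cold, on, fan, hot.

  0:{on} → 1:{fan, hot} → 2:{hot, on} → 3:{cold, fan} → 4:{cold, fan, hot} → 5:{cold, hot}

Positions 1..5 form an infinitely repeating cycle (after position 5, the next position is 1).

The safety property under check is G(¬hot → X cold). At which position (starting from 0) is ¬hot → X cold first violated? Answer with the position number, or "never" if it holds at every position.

0

At position 0 the labels are {on} and the next position 1 has {fan, hot}, so ¬hot → X cold is false there. This is the first violation.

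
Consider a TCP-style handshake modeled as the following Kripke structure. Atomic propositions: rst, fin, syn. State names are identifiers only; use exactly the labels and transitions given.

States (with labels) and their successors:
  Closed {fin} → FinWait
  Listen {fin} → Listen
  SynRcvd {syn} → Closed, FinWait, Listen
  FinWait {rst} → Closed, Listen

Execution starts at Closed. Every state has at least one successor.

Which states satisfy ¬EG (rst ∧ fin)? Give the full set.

{Closed, Listen, SynRcvd, FinWait}

States satisfying rst ∧ fin: ∅.
States satisfying EG (rst ∧ fin): ∅.
States satisfying ¬EG (rst ∧ fin): {Closed, Listen, SynRcvd, FinWait}.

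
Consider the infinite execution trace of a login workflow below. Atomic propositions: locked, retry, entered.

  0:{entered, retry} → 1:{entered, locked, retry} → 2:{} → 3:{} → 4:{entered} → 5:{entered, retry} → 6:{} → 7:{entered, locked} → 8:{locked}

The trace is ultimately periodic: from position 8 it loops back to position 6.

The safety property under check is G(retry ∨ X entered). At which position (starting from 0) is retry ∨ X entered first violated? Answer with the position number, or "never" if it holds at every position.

2

Check retry ∨ X entered at each position in order: 0 ✓, 1 ✓.
At position 2 the labels are {} and the next position 3 has {}, so retry ∨ X entered is false there. This is the first violation.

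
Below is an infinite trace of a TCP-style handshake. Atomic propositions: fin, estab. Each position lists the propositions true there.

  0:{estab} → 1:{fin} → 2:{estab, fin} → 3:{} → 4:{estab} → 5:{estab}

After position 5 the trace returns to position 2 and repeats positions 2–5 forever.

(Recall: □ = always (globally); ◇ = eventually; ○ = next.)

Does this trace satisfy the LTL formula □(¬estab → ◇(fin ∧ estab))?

¬estab → ◇(fin ∧ estab) holds at every position 0..5, and those are all positions ever visited, so □(¬estab → ◇(fin ∧ estab)) holds.
Positions where ¬estab holds: 1, 3.
Check ◇(fin ∧ estab) at each: 1→ok, 3→ok.

Holds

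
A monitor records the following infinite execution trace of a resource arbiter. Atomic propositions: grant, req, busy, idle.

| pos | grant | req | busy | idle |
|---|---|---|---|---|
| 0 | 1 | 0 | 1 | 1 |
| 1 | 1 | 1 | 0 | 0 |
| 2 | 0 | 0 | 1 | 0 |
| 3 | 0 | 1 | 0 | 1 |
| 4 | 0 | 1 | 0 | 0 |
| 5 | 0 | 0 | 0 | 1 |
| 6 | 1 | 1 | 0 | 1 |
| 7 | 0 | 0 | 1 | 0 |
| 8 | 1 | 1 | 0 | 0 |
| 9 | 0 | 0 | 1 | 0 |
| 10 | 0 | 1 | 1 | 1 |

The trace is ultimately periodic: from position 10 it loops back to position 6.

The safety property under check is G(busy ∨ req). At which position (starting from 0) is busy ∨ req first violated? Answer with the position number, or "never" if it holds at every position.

Check busy ∨ req at each position in order: 0 ✓, 1 ✓, 2 ✓, 3 ✓, 4 ✓.
At position 5 the labels are {idle}, so busy ∨ req is false there. This is the first violation.

5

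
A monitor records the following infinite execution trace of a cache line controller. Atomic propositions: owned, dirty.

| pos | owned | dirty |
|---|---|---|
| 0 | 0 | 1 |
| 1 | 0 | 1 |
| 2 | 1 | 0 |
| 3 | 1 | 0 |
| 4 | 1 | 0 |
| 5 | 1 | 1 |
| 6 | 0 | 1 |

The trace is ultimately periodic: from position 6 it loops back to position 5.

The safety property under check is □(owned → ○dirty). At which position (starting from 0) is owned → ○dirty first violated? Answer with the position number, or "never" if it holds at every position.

Check owned → ○dirty at each position in order: 0 ✓, 1 ✓.
At position 2 the labels are {owned} and the next position 3 has {owned}, so owned → ○dirty is false there. This is the first violation.

2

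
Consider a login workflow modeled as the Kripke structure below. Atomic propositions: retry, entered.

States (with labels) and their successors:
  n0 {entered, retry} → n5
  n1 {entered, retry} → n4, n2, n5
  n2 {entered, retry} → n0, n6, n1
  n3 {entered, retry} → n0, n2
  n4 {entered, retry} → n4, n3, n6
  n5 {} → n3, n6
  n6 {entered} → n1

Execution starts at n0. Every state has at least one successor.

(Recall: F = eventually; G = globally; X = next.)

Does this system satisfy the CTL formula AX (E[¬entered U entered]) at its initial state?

Satisfied

States satisfying E[¬entered U entered]: {n0, n1, n2, n3, n4, n5, n6}.
States satisfying AX (E[¬entered U entered]): {n0, n1, n2, n3, n4, n5, n6}.
n0 ∈ Sat(AX (E[¬entered U entered])).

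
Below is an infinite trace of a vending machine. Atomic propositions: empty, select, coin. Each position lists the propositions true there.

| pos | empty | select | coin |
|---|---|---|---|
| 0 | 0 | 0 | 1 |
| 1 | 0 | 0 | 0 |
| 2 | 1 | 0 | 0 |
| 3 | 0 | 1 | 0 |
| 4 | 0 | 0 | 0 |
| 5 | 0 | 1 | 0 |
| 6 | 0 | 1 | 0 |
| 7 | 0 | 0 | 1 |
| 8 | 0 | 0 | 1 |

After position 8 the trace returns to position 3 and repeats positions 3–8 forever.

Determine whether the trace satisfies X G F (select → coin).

The position after 0 is 1; G F (select → coin) is true there.

Holds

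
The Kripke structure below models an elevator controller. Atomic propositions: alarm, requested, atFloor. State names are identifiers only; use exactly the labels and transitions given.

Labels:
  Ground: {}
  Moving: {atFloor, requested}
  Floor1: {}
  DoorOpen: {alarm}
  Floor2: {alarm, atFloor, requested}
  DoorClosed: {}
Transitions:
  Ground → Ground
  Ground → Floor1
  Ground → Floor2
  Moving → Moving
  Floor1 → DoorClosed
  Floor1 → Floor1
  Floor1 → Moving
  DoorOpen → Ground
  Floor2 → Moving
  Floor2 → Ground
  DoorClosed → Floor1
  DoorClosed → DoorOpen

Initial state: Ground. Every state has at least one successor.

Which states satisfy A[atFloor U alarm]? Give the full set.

{DoorOpen, Floor2}

States satisfying atFloor: {Moving, Floor2}.
States satisfying alarm: {DoorOpen, Floor2}.
States satisfying A[atFloor U alarm]: {DoorOpen, Floor2}.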